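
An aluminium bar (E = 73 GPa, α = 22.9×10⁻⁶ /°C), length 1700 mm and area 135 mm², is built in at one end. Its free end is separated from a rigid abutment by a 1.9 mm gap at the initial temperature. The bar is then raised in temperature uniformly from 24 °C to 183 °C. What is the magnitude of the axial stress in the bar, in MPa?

σ ≈ 184 MPa (compressive)

If the wall were absent the bar would grow by αΔT L = 22.9×10⁻⁶ × 159 × 1700 = 6.19 mm.
The gap closes (δ_free > 1.9 mm) and the wall then resists a further 6.19 − 1.9 = 4.29 mm of expansion.
That suppressed elongation corresponds to σ = E·Δ/L = 73×10³ × 4.29/1700 = 184.2 MPa.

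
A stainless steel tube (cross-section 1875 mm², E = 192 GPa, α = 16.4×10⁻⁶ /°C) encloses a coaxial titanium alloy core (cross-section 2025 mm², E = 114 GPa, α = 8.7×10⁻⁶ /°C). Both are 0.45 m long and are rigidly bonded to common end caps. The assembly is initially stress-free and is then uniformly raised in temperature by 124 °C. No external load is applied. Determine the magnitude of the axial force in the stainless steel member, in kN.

P ≈ 134 kN (compressive in the stainless steel)

Both members must finish at the same length. With the larger α, the stainless steel tends to over-expand; the plates restrain it, putting the stainless steel in compression and the titanium alloy in tension. With no external load the two internal forces are equal and opposite, magnitude P.
Setting the final lengths equal and cancelling L: (α₁ − α₂)ΔT = P/(A₁E₁) + P/(A₂E₂).
|α₁ − α₂|·ΔT = 7.7×10⁻⁶ × 124 = 0.0009548.
1/(A₁E₁) + 1/(A₂E₂) = 1/(1875×192×10³) + 1/(2025×114×10³) = 7.11×10⁻⁹ N⁻¹.
So P = 0.0009548 / 7.11×10⁻⁹ = 134.3 kN.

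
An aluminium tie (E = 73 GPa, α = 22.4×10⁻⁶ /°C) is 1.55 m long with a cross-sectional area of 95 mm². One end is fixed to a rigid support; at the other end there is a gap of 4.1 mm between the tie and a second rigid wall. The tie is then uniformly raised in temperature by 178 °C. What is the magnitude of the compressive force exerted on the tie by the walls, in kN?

Free thermal elongation = αΔT L = 22.4×10⁻⁶ × 178 × 1550 = 6.18 mm.
The gap closes (δ_free > 4.1 mm) and the wall then resists a further 6.18 − 4.1 = 2.08 mm of expansion.
Compatibility: PL/(AE) = 2.08 mm, so σ = P/A = E × (2.08/1550) = 97.97 MPa.
Force on the wall = σA = 97.97 × 95 mm² = 9.307 kN.

P ≈ 9.31 kN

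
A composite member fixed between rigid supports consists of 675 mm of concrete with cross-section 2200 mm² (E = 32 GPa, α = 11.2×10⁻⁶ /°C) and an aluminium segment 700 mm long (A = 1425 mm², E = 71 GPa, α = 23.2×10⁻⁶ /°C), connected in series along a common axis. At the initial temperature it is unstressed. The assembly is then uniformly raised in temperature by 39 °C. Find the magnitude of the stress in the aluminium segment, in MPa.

σ ≈ 39.5 MPa (compressive)

Free thermal expansion of the whole bar: Σ αᵢΔT Lᵢ = 11.2×10⁻⁶×39×675 + 23.2×10⁻⁶×39×700 = 0.9282 mm.
The walls prevent any net length change, so an axial force P (same in every segment) develops. Compatibility: P · Σ Lᵢ/(AᵢEᵢ) = δ_free.
The series flexibility is Σ Lᵢ/(AᵢEᵢ) = 675/(2200×32×10³) + 700/(1425×71×10³) = 1.651×10⁻⁵ mm/N.
Hence P = δ_free / Σ(L/AE) = 0.9282/1.651×10⁻⁵ = 56.23 kN (compressive).
σ_{aluminium} = P / A = 56230 / 1425 = 39.46 MPa.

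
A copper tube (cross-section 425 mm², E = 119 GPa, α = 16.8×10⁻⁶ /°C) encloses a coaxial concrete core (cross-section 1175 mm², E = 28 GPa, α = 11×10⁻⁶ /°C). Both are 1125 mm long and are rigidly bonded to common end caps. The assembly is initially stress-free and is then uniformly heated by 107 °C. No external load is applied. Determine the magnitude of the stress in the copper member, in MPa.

σ ≈ 29.1 MPa (compressive)

Both members must finish at the same length. With the larger α, the copper tends to over-expand; the plates restrain it, putting the copper in compression and the concrete in tension. With no external load the two internal forces are equal and opposite, magnitude P.
Equating the net (thermal + elastic) strains gives |α₁ − α₂|·ΔT = P·[1/(A₁E₁) + 1/(A₂E₂)].
|α₁ − α₂|·ΔT = 5.8×10⁻⁶ × 107 = 0.0006206.
1/(A₁E₁) + 1/(A₂E₂) = 1/(425×119×10³) + 1/(1175×28×10³) = 5.017×10⁻⁸ N⁻¹.
So P = 0.0006206 / 5.017×10⁻⁸ = 12.37 kN.
σ_{copper} = P/A₁ = 12370/425 = 29.11 MPa, compressive.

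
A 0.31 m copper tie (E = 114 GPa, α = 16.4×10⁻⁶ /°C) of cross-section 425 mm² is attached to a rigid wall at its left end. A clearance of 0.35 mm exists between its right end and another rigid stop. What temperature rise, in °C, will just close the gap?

ΔT ≈ 68.8 °C

The gap closes when αΔT L = 0.35 mm, since the tie is still unstressed at that instant.
So ΔT = g/(αL) = 0.35/(16.4×10⁻⁶ × 310) = 68.84 °C.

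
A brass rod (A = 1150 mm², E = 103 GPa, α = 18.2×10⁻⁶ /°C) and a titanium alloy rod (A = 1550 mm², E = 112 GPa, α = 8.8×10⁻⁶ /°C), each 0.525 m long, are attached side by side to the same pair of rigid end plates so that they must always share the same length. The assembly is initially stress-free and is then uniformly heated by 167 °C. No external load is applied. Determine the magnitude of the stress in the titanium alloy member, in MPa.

Both members must finish at the same length. With the larger α, the brass tends to over-expand; the plates restrain it, putting the brass in compression and the titanium alloy in tension. With no external load the two internal forces are equal and opposite, magnitude P.
Equating the net (thermal + elastic) strains gives |α₁ − α₂|·ΔT = P·[1/(A₁E₁) + 1/(A₂E₂)].
|α₁ − α₂|·ΔT = 9.4×10⁻⁶ × 167 = 0.00157.
1/(A₁E₁) + 1/(A₂E₂) = 1/(1150×103×10³) + 1/(1550×112×10³) = 1.42×10⁻⁸ N⁻¹.
So P = 0.00157 / 1.42×10⁻⁸ = 110.5 kN.
σ_{titanium alloy} = P/A₂ = 110500/1550 = 71.31 MPa, tensile.

σ ≈ 71.3 MPa (tensile)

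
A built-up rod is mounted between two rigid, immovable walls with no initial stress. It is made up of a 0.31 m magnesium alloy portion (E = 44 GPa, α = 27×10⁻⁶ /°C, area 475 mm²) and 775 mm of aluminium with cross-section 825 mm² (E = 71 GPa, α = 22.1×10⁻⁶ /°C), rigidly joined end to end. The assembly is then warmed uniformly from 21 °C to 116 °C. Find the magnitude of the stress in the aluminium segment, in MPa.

σ ≈ 105 MPa (compressive)

With the walls removed the bar would change length by δ_free = Σ αᵢΔT Lᵢ = 27×10⁻⁶×95×310 + 22.1×10⁻⁶×95×775 = 2.422 mm.
Since the ends are fixed, an axial force P builds up, equal in every segment, with P · Σ Lᵢ/(AᵢEᵢ) = δ_free.
The series flexibility is Σ Lᵢ/(AᵢEᵢ) = 310/(475×44×10³) + 775/(825×71×10³) = 2.806×10⁻⁵ mm/N.
So P = 2.422 / 2.806×10⁻⁵ = 86.31 kN, compressive.
σ_{aluminium} = P / A = 86310 / 825 = 104.6 MPa.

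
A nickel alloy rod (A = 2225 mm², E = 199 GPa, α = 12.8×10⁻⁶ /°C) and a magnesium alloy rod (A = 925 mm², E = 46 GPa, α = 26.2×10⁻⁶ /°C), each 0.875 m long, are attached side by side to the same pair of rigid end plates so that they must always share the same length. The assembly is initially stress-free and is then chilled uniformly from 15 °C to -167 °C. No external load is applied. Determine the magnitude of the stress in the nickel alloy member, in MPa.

σ ≈ 42.5 MPa (compressive)

Equilibrium of a rigid end plate with no external load gives equal and opposite internal forces ±P in the two members. Since α_{magnesium alloy} > α_{nickel alloy}, cooling drives the magnesium alloy into tension and the nickel alloy into compression.
Equating the net (thermal + elastic) strains gives |α₁ − α₂|·ΔT = P·[1/(A₁E₁) + 1/(A₂E₂)].
|α₁ − α₂|·ΔT = 13.4×10⁻⁶ × 182 = 0.002439.
1/(A₁E₁) + 1/(A₂E₂) = 1/(2225×199×10³) + 1/(925×46×10³) = 2.576×10⁻⁸ N⁻¹.
P = 0.002439 / 2.576×10⁻⁸ = 94670 N = 94.67 kN.
σ_{nickel alloy} = P/A₁ = 94670/2225 = 42.55 MPa, compressive.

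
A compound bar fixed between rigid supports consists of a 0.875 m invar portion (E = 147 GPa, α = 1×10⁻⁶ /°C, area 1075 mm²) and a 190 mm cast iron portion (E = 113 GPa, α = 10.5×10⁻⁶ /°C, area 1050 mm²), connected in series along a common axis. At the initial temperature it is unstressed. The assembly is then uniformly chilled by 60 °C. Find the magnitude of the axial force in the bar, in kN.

P ≈ 24.1 kN (tensile)

If the supports were absent, the total length change would be Σ αᵢΔT Lᵢ = 1×10⁻⁶×60×875 + 10.5×10⁻⁶×60×190 = 0.1722 mm.
Since the ends are fixed, an axial force P builds up, equal in every segment, with P · Σ Lᵢ/(AᵢEᵢ) = δ_free.
The series flexibility is Σ Lᵢ/(AᵢEᵢ) = 875/(1075×147×10³) + 190/(1050×113×10³) = 7.138×10⁻⁶ mm/N.
So P = 0.1722 / 7.138×10⁻⁶ = 24.12 kN, tensile.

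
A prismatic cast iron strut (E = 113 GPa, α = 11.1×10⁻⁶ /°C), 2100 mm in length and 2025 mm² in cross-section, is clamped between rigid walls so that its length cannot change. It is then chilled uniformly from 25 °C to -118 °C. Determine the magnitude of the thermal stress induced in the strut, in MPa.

The supports are rigid, so the total axial strain is zero. The restrained thermal strain is ε = αΔT = 11.1×10⁻⁶ × 143 = 1587.3×10⁻⁶.
σ = EαΔT = 113×10³ × 11.1×10⁻⁶ × 143 = 179.4 MPa (tensile; the strut is trying to contract).

σ ≈ 179 MPa (tensile)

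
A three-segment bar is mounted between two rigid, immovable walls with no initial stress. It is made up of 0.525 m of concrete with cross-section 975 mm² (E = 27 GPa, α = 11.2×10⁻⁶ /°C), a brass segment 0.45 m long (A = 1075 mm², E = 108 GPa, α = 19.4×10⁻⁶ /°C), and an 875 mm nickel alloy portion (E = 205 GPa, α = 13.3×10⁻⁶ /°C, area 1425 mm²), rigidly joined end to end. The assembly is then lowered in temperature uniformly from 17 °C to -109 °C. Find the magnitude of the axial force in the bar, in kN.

With the walls removed the bar would change length by δ_free = Σ αᵢΔT Lᵢ = 11.2×10⁻⁶×126×525 + 19.4×10⁻⁶×126×450 + 13.3×10⁻⁶×126×875 = 3.307 mm.
Since the ends are fixed, an axial force P builds up, equal in every segment, with P · Σ Lᵢ/(AᵢEᵢ) = δ_free.
Σ Lᵢ/(AᵢEᵢ) = 525/(975×27×10³) + 450/(1075×108×10³) + 875/(1425×205×10³) = 2.681×10⁻⁵ mm/N.
So P = 3.307 / 2.681×10⁻⁵ = 123.3 kN, tensile.

P ≈ 123 kN (tensile)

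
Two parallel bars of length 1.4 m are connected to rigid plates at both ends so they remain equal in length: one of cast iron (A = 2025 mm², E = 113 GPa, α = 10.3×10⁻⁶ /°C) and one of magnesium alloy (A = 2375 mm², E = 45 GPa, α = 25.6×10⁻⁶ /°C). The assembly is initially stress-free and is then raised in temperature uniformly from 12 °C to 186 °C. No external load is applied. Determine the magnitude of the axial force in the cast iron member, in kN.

The magnesium alloy has the larger α, so on heating it would change length more than the cast iron if both were free. The rigid plates force a common final length, so the magnesium alloy is put into compression and the cast iron into tension, with equal and opposite forces P (no external load).
Setting the final lengths equal and cancelling L: (α₁ − α₂)ΔT = P/(A₁E₁) + P/(A₂E₂).
|α₁ − α₂|·ΔT = 15.3×10⁻⁶ × 174 = 0.002662.
1/(A₁E₁) + 1/(A₂E₂) = 1/(2025×113×10³) + 1/(2375×45×10³) = 1.373×10⁻⁸ N⁻¹.
So P = 0.002662 / 1.373×10⁻⁸ = 193.9 kN.

P ≈ 194 kN (tensile in the cast iron)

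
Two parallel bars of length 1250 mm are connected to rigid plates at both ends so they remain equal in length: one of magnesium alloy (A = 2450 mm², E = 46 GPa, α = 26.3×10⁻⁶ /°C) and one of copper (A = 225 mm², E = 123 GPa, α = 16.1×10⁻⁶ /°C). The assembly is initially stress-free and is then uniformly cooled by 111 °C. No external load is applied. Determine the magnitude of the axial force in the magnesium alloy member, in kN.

P ≈ 25.2 kN (tensile in the magnesium alloy)

Equilibrium of a rigid end plate with no external load gives equal and opposite internal forces ±P in the two members. Since α_{magnesium alloy} > α_{copper}, cooling drives the magnesium alloy into tension and the copper into compression.
Equating the net (thermal + elastic) strains gives |α₁ − α₂|·ΔT = P·[1/(A₁E₁) + 1/(A₂E₂)].
|α₁ − α₂|·ΔT = 10.2×10⁻⁶ × 111 = 0.001132.
1/(A₁E₁) + 1/(A₂E₂) = 1/(2450×46×10³) + 1/(225×123×10³) = 4.501×10⁻⁸ N⁻¹.
So P = 0.001132 / 4.501×10⁻⁸ = 25.16 kN.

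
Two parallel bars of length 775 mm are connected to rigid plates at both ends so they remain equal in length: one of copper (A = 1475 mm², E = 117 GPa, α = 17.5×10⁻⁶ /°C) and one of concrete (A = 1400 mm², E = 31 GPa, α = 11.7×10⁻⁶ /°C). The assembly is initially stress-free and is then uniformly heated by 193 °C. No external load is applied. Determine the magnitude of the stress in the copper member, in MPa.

σ ≈ 26.3 MPa (compressive)

Both members must finish at the same length. With the larger α, the copper tends to over-expand; the plates restrain it, putting the copper in compression and the concrete in tension. With no external load the two internal forces are equal and opposite, magnitude P.
Compatibility of the two members (thermal + elastic change equal): (α₁ − α₂)ΔT = P·[1/(A₁E₁) + 1/(A₂E₂)].
|α₁ − α₂|·ΔT = 5.8×10⁻⁶ × 193 = 0.001119.
1/(A₁E₁) + 1/(A₂E₂) = 1/(1475×117×10³) + 1/(1400×31×10³) = 2.884×10⁻⁸ N⁻¹.
So P = 0.001119 / 2.884×10⁻⁸ = 38.82 kN.
σ_{copper} = P/A₁ = 38820/1475 = 26.32 MPa, compressive.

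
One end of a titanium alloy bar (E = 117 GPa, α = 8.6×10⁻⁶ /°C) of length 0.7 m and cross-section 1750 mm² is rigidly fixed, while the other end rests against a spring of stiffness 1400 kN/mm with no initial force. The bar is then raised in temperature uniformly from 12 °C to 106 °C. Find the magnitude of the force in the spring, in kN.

P ≈ 137 kN

The unrestrained thermal change is αΔT L = 8.6×10⁻⁶ × 94 × 700 = 0.5659 mm.
Let P be the compressive force at the spring. The bar shortens elastically by PL/(AE) and the spring compresses by P/k; together these equal δ_free.
So P = δ_free / [L/(AE) + 1/k] = 0.5659 / [ 700/(1750×117×10³) + 1/(1400×10³) ].
P = 0.5659 / 4.133×10⁻⁶ = 136900 N.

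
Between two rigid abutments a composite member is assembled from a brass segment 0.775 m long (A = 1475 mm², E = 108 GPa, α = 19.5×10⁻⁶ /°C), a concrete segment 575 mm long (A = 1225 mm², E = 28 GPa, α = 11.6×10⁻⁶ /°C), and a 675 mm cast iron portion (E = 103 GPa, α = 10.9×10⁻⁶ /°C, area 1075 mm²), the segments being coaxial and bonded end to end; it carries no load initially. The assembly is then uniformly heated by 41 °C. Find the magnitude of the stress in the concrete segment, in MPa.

σ ≈ 35.2 MPa (compressive)

With the walls removed the bar would change length by δ_free = Σ αᵢΔT Lᵢ = 19.5×10⁻⁶×41×775 + 11.6×10⁻⁶×41×575 + 10.9×10⁻⁶×41×675 = 1.195 mm.
The rigid supports impose zero overall length change; the single axial force P common to all segments must satisfy P Σ Lᵢ/(AᵢEᵢ) = δ_free.
Σ Lᵢ/(AᵢEᵢ) = 775/(1475×108×10³) + 575/(1225×28×10³) + 675/(1075×103×10³) = 2.773×10⁻⁵ mm/N.
P = 1.195 / 2.773×10⁻⁵ = 43090 N = 43.09 kN, compressive.
σ_{concrete} = P / A = 43090 / 1225 = 35.18 MPa.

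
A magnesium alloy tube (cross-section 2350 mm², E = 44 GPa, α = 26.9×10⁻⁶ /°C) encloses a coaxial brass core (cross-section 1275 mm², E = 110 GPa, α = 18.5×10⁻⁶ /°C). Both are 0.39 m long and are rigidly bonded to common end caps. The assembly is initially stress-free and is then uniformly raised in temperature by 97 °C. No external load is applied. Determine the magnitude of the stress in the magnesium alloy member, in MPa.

σ ≈ 20.6 MPa (compressive)

The magnesium alloy has the larger α, so on heating it would change length more than the brass if both were free. The rigid plates force a common final length, so the magnesium alloy is put into compression and the brass into tension, with equal and opposite forces P (no external load).
Setting the final lengths equal and cancelling L: (α₁ − α₂)ΔT = P/(A₁E₁) + P/(A₂E₂).
|α₁ − α₂|·ΔT = 8.4×10⁻⁶ × 97 = 0.0008148.
1/(A₁E₁) + 1/(A₂E₂) = 1/(2350×44×10³) + 1/(1275×110×10³) = 1.68×10⁻⁸ N⁻¹.
P = 0.0008148 / 1.68×10⁻⁸ = 48500 N = 48.5 kN.
σ_{magnesium alloy} = P/A₁ = 48500/2350 = 20.64 MPa, compressive.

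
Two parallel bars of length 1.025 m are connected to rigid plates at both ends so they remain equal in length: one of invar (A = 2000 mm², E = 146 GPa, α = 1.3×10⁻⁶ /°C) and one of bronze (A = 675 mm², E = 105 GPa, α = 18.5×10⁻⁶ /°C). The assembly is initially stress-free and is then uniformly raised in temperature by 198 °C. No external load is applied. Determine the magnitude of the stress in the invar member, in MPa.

σ ≈ 97.1 MPa (tensile)

Both members must finish at the same length. With the larger α, the bronze tends to over-expand; the plates restrain it, putting the bronze in compression and the invar in tension. With no external load the two internal forces are equal and opposite, magnitude P.
Equating the net (thermal + elastic) strains gives |α₁ − α₂|·ΔT = P·[1/(A₁E₁) + 1/(A₂E₂)].
|α₁ − α₂|·ΔT = 17.2×10⁻⁶ × 198 = 0.003406.
1/(A₁E₁) + 1/(A₂E₂) = 1/(2000×146×10³) + 1/(675×105×10³) = 1.753×10⁻⁸ N⁻¹.
So P = 0.003406 / 1.753×10⁻⁸ = 194.2 kN.
σ_{invar} = P/A₁ = 194200/2000 = 97.11 MPa, tensile.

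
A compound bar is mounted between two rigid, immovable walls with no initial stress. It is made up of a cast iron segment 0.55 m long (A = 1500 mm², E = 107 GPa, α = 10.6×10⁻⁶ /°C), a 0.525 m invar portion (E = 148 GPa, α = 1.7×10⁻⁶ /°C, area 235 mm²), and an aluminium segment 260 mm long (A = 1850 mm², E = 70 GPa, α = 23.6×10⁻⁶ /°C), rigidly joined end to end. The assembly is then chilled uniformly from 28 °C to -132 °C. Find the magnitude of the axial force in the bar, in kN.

If the supports were absent, the total length change would be Σ αᵢΔT Lᵢ = 10.6×10⁻⁶×160×550 + 1.7×10⁻⁶×160×525 + 23.6×10⁻⁶×160×260 = 2.057 mm.
The rigid supports impose zero overall length change; the single axial force P common to all segments must satisfy P Σ Lᵢ/(AᵢEᵢ) = δ_free.
Σ Lᵢ/(AᵢEᵢ) = 550/(1500×107×10³) + 525/(235×148×10³) + 260/(1850×70×10³) = 2.053×10⁻⁵ mm/N.
Hence P = δ_free / Σ(L/AE) = 2.057/2.053×10⁻⁵ = 100.2 kN (tensile).

P ≈ 100 kN (tensile)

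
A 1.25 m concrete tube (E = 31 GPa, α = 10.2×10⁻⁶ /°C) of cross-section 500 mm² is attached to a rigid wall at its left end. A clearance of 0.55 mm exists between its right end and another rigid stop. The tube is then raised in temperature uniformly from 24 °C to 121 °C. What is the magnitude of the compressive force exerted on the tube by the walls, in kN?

P ≈ 8.52 kN

If the wall were absent the tube would grow by αΔT L = 10.2×10⁻⁶ × 97 × 1250 = 1.237 mm.
The gap closes (δ_free > 0.55 mm) and the wall then resists a further 1.237 − 0.55 = 0.6867 mm of expansion.
That suppressed elongation corresponds to σ = E·Δ/L = 31×10³ × 0.6867/1250 = 17.03 MPa.
Force on the wall = σA = 17.03 × 500 mm² = 8.516 kN.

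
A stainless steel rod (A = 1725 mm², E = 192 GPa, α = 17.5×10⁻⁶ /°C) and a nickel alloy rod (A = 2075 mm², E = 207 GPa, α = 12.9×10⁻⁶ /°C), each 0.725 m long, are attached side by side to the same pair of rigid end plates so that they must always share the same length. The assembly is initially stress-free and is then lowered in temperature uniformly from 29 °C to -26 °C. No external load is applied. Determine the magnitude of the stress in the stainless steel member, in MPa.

σ ≈ 27.4 MPa (tensile)

The stainless steel has the larger α, so on cooling it would change length more than the nickel alloy if both were free. The rigid plates force a common final length, so the stainless steel is put into tension and the nickel alloy into compression, with equal and opposite forces P (no external load).
Setting the final lengths equal and cancelling L: (α₁ − α₂)ΔT = P/(A₁E₁) + P/(A₂E₂).
|α₁ − α₂|·ΔT = 4.6×10⁻⁶ × 55 = 0.000253.
1/(A₁E₁) + 1/(A₂E₂) = 1/(1725×192×10³) + 1/(2075×207×10³) = 5.347×10⁻⁹ N⁻¹.
So P = 0.000253 / 5.347×10⁻⁹ = 47.31 kN.
σ_{stainless steel} = P/A₁ = 47310/1725 = 27.43 MPa, tensile.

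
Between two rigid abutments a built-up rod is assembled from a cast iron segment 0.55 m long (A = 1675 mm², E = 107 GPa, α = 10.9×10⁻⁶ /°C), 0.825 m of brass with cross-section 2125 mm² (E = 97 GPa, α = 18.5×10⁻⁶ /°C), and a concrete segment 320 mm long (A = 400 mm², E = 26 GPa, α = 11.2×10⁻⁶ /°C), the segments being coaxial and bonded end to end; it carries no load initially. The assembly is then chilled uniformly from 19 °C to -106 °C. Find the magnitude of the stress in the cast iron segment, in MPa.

With the walls removed the bar would change length by δ_free = Σ αᵢΔT Lᵢ = 10.9×10⁻⁶×125×550 + 18.5×10⁻⁶×125×825 + 11.2×10⁻⁶×125×320 = 3.105 mm.
Since the ends are fixed, an axial force P builds up, equal in every segment, with P · Σ Lᵢ/(AᵢEᵢ) = δ_free.
Σ Lᵢ/(AᵢEᵢ) = 550/(1675×107×10³) + 825/(2125×97×10³) + 320/(400×26×10³) = 3.784×10⁻⁵ mm/N.
Hence P = δ_free / Σ(L/AE) = 3.105/3.784×10⁻⁵ = 82.06 kN (tensile).
σ_{cast iron} = P / A = 82060 / 1675 = 48.99 MPa.

σ ≈ 49 MPa (tensile)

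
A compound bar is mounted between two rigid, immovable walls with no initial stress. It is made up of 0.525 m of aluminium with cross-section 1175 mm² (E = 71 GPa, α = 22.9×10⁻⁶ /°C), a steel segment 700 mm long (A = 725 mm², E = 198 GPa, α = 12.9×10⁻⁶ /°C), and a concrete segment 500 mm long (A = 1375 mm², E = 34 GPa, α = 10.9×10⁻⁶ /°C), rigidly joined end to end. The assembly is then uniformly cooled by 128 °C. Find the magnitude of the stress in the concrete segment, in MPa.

σ ≈ 113 MPa (tensile)

Free thermal contraction of the whole bar: Σ αᵢΔT Lᵢ = 22.9×10⁻⁶×128×525 + 12.9×10⁻⁶×128×700 + 10.9×10⁻⁶×128×500 = 3.392 mm.
The walls prevent any net length change, so an axial force P (same in every segment) develops. Compatibility: P · Σ Lᵢ/(AᵢEᵢ) = δ_free.
Σ Lᵢ/(AᵢEᵢ) = 525/(1175×71×10³) + 700/(725×198×10³) + 500/(1375×34×10³) = 2.186×10⁻⁵ mm/N.
P = 3.392 / 2.186×10⁻⁵ = 155200 N = 155.2 kN, tensile.
σ_{concrete} = P / A = 155200 / 1375 = 112.8 MPa.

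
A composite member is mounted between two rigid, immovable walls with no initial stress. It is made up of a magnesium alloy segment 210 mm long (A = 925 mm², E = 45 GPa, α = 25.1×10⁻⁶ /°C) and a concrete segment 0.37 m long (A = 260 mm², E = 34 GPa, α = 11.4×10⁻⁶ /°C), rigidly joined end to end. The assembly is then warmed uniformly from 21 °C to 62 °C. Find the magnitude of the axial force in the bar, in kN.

Free thermal expansion of the whole bar: Σ αᵢΔT Lᵢ = 25.1×10⁻⁶×41×210 + 11.4×10⁻⁶×41×370 = 0.389 mm.
The rigid supports impose zero overall length change; the single axial force P common to all segments must satisfy P Σ Lᵢ/(AᵢEᵢ) = δ_free.
Σ Lᵢ/(AᵢEᵢ) = 210/(925×45×10³) + 370/(260×34×10³) = 4.69×10⁻⁵ mm/N.
So P = 0.389 / 4.69×10⁻⁵ = 8.295 kN, compressive.

P ≈ 8.3 kN (compressive)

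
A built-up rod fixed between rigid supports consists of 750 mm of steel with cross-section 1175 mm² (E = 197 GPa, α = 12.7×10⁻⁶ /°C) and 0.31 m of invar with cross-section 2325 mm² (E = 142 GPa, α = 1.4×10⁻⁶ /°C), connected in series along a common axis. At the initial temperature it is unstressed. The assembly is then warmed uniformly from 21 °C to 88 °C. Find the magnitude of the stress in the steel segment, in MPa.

If the supports were absent, the total length change would be Σ αᵢΔT Lᵢ = 12.7×10⁻⁶×67×750 + 1.4×10⁻⁶×67×310 = 0.6673 mm.
The walls prevent any net length change, so an axial force P (same in every segment) develops. Compatibility: P · Σ Lᵢ/(AᵢEᵢ) = δ_free.
Σ Lᵢ/(AᵢEᵢ) = 750/(1175×197×10³) + 310/(2325×142×10³) = 4.179×10⁻⁶ mm/N.
P = 0.6673 / 4.179×10⁻⁶ = 159700 N = 159.7 kN, compressive.
σ_{steel} = P / A = 159700 / 1175 = 135.9 MPa.

σ ≈ 136 MPa (compressive)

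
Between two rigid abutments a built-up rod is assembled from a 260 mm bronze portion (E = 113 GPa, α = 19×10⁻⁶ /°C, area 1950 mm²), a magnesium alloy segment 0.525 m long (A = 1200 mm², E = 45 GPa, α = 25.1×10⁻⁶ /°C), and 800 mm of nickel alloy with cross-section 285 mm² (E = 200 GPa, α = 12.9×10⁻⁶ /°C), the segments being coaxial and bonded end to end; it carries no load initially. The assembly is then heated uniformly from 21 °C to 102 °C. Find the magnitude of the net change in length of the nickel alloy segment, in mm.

Free thermal expansion of the whole bar: Σ αᵢΔT Lᵢ = 19×10⁻⁶×81×260 + 25.1×10⁻⁶×81×525 + 12.9×10⁻⁶×81×800 = 2.303 mm.
The rigid supports impose zero overall length change; the single axial force P common to all segments must satisfy P Σ Lᵢ/(AᵢEᵢ) = δ_free.
Σ Lᵢ/(AᵢEᵢ) = 260/(1950×113×10³) + 525/(1200×45×10³) + 800/(285×200×10³) = 2.494×10⁻⁵ mm/N.
So P = 2.303 / 2.494×10⁻⁵ = 92.37 kN, compressive.
For the nickel alloy segment, free thermal change = 12.9×10⁻⁶×81×800 = 0.8359 mm and elastic change from P = 92370×800/(285×200×10³) = 1.296 mm; these oppose, so the net change is 0.46 mm (segment shortens).

|ΔL| ≈ 0.46 mm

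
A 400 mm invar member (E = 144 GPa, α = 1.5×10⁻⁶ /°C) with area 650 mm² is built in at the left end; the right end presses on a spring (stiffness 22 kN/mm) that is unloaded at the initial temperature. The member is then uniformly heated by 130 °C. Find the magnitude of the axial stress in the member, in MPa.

σ ≈ 2.41 MPa (compressive)

If the spring were absent the member would lengthen by αΔT L = 1.5×10⁻⁶ × 130 × 400 = 0.078 mm.
With a force P in the spring, the elastic change of the member is PL/(AE) and that of the spring is P/k; compatibility requires their sum to equal δ_free.
So P = δ_free / [L/(AE) + 1/k] = 0.078 / [ 400/(650×144×10³) + 1/(22×10³) ].
P = 0.078 / 4.973×10⁻⁵ = 1569 N.
σ = P/A = 1569/650 = 2.413 MPa.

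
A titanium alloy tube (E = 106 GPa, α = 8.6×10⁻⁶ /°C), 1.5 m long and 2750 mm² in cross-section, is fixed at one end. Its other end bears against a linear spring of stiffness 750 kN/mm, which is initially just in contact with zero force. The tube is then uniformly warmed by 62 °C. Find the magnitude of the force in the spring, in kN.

Free thermal expansion: δ_free = αΔT L = 8.6×10⁻⁶ × 62 × 1500 = 0.7998 mm.
Let P be the compressive force at the spring. The tube shortens elastically by PL/(AE) and the spring compresses by P/k; together these equal δ_free.
So P = δ_free / [L/(AE) + 1/k] = 0.7998 / [ 1500/(2750×106×10³) + 1/(750×10³) ].
P = 0.7998 / 6.479×10⁻⁶ = 123400 N.

P ≈ 123 kN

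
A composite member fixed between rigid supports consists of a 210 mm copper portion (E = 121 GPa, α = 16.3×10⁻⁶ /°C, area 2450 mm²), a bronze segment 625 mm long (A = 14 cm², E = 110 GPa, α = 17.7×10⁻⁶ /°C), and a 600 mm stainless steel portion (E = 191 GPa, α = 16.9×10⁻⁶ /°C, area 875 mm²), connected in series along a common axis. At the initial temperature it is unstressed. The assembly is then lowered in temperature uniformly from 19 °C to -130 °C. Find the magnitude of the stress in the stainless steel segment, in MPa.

With the walls removed the bar would change length by δ_free = Σ αᵢΔT Lᵢ = 16.3×10⁻⁶×149×210 + 17.7×10⁻⁶×149×625 + 16.9×10⁻⁶×149×600 = 3.669 mm.
The rigid supports impose zero overall length change; the single axial force P common to all segments must satisfy P Σ Lᵢ/(AᵢEᵢ) = δ_free.
The series flexibility is Σ Lᵢ/(AᵢEᵢ) = 210/(2450×121×10³) + 625/(1400×110×10³) + 600/(875×191×10³) = 8.357×10⁻⁶ mm/N.
Hence P = δ_free / Σ(L/AE) = 3.669/8.357×10⁻⁶ = 439.1 kN (tensile).
σ_{stainless steel} = P / A = 439100 / 875 = 501.8 MPa.

σ ≈ 502 MPa (tensile)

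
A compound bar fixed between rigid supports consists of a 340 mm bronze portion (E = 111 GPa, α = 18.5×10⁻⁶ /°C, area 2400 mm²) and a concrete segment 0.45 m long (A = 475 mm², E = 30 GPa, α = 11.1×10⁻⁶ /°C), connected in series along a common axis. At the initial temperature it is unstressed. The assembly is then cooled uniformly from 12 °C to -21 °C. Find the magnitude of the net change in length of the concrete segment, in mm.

|ΔL| ≈ 0.193 mm

With the walls removed the bar would change length by δ_free = Σ αᵢΔT Lᵢ = 18.5×10⁻⁶×33×340 + 11.1×10⁻⁶×33×450 = 0.3724 mm.
Since the ends are fixed, an axial force P builds up, equal in every segment, with P · Σ Lᵢ/(AᵢEᵢ) = δ_free.
The series flexibility is Σ Lᵢ/(AᵢEᵢ) = 340/(2400×111×10³) + 450/(475×30×10³) = 3.286×10⁻⁵ mm/N.
So P = 0.3724 / 3.286×10⁻⁵ = 11.33 kN, tensile.
For the concrete segment, free thermal change = 11.1×10⁻⁶×33×450 = 0.1648 mm and elastic change from P = 11330×450/(475×30×10³) = 0.3579 mm; these oppose, so the net change is 0.193 mm (segment lengthens).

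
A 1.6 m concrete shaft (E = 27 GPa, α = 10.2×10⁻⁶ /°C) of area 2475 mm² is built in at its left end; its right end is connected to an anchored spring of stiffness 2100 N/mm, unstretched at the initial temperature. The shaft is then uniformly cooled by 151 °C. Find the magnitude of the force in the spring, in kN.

If the spring were absent the shaft would shorten by αΔT L = 10.2×10⁻⁶ × 151 × 1600 = 2.464 mm.
Let P be the tensile force in the spring. The shaft extends elastically by PL/(AE) and the spring stretches by P/k; together these equal δ_free.
So P = δ_free / [L/(AE) + 1/k] = 2.464 / [ 1600/(2475×27×10³) + 1/(2100) ].
P = 2.464 / 0.0005001 = 4927 N.

P ≈ 4.93 kN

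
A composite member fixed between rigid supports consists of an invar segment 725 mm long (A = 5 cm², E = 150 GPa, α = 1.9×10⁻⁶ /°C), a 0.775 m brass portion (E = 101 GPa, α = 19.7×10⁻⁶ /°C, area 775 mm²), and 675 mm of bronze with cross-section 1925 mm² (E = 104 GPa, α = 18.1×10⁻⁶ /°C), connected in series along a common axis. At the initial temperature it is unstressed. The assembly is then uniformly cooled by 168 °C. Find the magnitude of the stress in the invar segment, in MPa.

σ ≈ 423 MPa (tensile)

With the walls removed the bar would change length by δ_free = Σ αᵢΔT Lᵢ = 1.9×10⁻⁶×168×725 + 19.7×10⁻⁶×168×775 + 18.1×10⁻⁶×168×675 = 4.849 mm.
The walls prevent any net length change, so an axial force P (same in every segment) develops. Compatibility: P · Σ Lᵢ/(AᵢEᵢ) = δ_free.
Σ Lᵢ/(AᵢEᵢ) = 725/(500×150×10³) + 775/(775×101×10³) + 675/(1925×104×10³) = 2.294×10⁻⁵ mm/N.
So P = 4.849 / 2.294×10⁻⁵ = 211.4 kN, tensile.
σ_{invar} = P / A = 211400 / 500 = 422.8 MPa.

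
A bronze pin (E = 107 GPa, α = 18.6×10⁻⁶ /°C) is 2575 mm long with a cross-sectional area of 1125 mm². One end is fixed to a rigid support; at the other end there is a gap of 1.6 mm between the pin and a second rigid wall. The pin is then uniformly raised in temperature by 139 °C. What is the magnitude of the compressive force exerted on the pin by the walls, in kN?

P ≈ 236 kN

If the wall were absent the pin would grow by αΔT L = 18.6×10⁻⁶ × 139 × 2575 = 6.657 mm.
After closing the 1.6 mm clearance, 6.657 − 1.6 = 5.057 mm of expansion remains to be suppressed by the wall.
That suppressed elongation corresponds to σ = E·Δ/L = 107×10³ × 5.057/2575 = 210.2 MPa.
P = σA = 210.2 × 1125 = 236.4 kN.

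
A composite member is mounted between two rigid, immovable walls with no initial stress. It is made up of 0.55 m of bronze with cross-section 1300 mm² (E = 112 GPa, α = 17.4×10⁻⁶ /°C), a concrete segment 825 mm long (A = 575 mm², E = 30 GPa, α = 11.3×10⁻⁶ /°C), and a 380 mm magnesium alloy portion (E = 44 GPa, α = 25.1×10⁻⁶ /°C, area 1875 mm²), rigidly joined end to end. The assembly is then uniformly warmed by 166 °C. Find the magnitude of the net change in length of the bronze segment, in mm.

If the supports were absent, the total length change would be Σ αᵢΔT Lᵢ = 17.4×10⁻⁶×166×550 + 11.3×10⁻⁶×166×825 + 25.1×10⁻⁶×166×380 = 4.719 mm.
Since the ends are fixed, an axial force P builds up, equal in every segment, with P · Σ Lᵢ/(AᵢEᵢ) = δ_free.
Σ Lᵢ/(AᵢEᵢ) = 550/(1300×112×10³) + 825/(575×30×10³) + 380/(1875×44×10³) = 5.621×10⁻⁵ mm/N.
Hence P = δ_free / Σ(L/AE) = 4.719/5.621×10⁻⁵ = 83.96 kN (compressive).
For the bronze segment, free thermal change = 17.4×10⁻⁶×166×550 = 1.589 mm and elastic change from P = 83960×550/(1300×112×10³) = 0.3172 mm; these oppose, so the net change is 1.27 mm (segment lengthens).

|ΔL| ≈ 1.27 mm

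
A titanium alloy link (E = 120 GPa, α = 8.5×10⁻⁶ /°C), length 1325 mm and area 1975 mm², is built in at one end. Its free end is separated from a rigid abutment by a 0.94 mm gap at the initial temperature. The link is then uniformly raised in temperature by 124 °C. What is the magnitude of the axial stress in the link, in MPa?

σ ≈ 41.3 MPa (compressive)

Free thermal elongation = αΔT L = 8.5×10⁻⁶ × 124 × 1325 = 1.397 mm.
The gap closes (δ_free > 0.94 mm) and the wall then resists a further 1.397 − 0.94 = 0.4566 mm of expansion.
That suppressed elongation corresponds to σ = E·Δ/L = 120×10³ × 0.4566/1325 = 41.35 MPa.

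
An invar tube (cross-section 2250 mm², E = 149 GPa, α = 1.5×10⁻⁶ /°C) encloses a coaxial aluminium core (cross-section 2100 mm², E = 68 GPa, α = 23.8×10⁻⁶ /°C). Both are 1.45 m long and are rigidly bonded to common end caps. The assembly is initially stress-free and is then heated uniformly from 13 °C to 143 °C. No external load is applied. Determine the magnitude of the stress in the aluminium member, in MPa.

σ ≈ 138 MPa (compressive)

The aluminium has the larger α, so on heating it would change length more than the invar if both were free. The rigid plates force a common final length, so the aluminium is put into compression and the invar into tension, with equal and opposite forces P (no external load).
Compatibility of the two members (thermal + elastic change equal): (α₁ − α₂)ΔT = P·[1/(A₁E₁) + 1/(A₂E₂)].
|α₁ − α₂|·ΔT = 22.3×10⁻⁶ × 130 = 0.002899.
1/(A₁E₁) + 1/(A₂E₂) = 1/(2250×149×10³) + 1/(2100×68×10³) = 9.986×10⁻⁹ N⁻¹.
P = 0.002899 / 9.986×10⁻⁹ = 290300 N = 290.3 kN.
σ_{aluminium} = P/A₂ = 290300/2100 = 138.2 MPa, compressive.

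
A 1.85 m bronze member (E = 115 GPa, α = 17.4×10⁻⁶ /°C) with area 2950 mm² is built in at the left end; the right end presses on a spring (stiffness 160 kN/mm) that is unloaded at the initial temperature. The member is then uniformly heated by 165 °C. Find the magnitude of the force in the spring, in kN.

Free thermal expansion: δ_free = αΔT L = 17.4×10⁻⁶ × 165 × 1850 = 5.311 mm.
With a force P in the spring, the elastic change of the member is PL/(AE) and that of the spring is P/k; compatibility requires their sum to equal δ_free.
P [ L/(AE) + 1/k ] = δ_free → P [ 1850/(2950×115×10³) + 1/(160×10³) ] = 5.311.
P = 5.311 / 1.17×10⁻⁵ = 453800 N.

P ≈ 454 kN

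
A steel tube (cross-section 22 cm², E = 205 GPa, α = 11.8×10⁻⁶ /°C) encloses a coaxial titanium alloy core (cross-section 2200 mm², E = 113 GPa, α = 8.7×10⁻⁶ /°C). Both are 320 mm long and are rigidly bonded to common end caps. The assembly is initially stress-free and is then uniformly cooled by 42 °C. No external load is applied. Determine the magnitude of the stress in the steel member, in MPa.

Equilibrium of a rigid end plate with no external load gives equal and opposite internal forces ±P in the two members. Since α_{steel} > α_{titanium alloy}, cooling drives the steel into tension and the titanium alloy into compression.
Setting the final lengths equal and cancelling L: (α₁ − α₂)ΔT = P/(A₁E₁) + P/(A₂E₂).
|α₁ − α₂|·ΔT = 3.1×10⁻⁶ × 42 = 0.0001302.
1/(A₁E₁) + 1/(A₂E₂) = 1/(2200×205×10³) + 1/(2200×113×10³) = 6.24×10⁻⁹ N⁻¹.
So P = 0.0001302 / 6.24×10⁻⁹ = 20.87 kN.
σ_{steel} = P/A₁ = 20870/2200 = 9.485 MPa, tensile.

σ ≈ 9.48 MPa (tensile)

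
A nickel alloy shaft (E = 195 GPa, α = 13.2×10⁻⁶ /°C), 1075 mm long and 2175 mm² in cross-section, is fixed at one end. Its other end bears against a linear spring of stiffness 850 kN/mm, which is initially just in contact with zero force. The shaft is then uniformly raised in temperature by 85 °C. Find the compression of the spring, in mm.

If the spring were absent the shaft would lengthen by αΔT L = 13.2×10⁻⁶ × 85 × 1075 = 1.206 mm.
With a force P in the spring, the elastic change of the shaft is PL/(AE) and that of the spring is P/k; compatibility requires their sum to equal δ_free.
P [ L/(AE) + 1/k ] = δ_free → P [ 1075/(2175×195×10³) + 1/(850×10³) ] = 1.206.
P = 1.206 / 3.711×10⁻⁶ = 325000 N.
Spring compression = P/k = 325000/(850×10³) = 0.3824 mm.

δ ≈ 0.382 mm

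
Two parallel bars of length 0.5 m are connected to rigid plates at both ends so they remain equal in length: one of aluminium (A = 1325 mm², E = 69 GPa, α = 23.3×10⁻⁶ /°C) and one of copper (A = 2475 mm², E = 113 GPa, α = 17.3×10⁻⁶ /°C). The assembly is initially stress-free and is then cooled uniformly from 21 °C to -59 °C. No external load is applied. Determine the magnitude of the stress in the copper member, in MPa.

Equilibrium of a rigid end plate with no external load gives equal and opposite internal forces ±P in the two members. Since α_{aluminium} > α_{copper}, cooling drives the aluminium into tension and the copper into compression.
Compatibility of the two members (thermal + elastic change equal): (α₁ − α₂)ΔT = P·[1/(A₁E₁) + 1/(A₂E₂)].
|α₁ − α₂|·ΔT = 6×10⁻⁶ × 80 = 0.00048.
1/(A₁E₁) + 1/(A₂E₂) = 1/(1325×69×10³) + 1/(2475×113×10³) = 1.451×10⁻⁸ N⁻¹.
P = 0.00048 / 1.451×10⁻⁸ = 33070 N = 33.07 kN.
σ_{copper} = P/A₂ = 33070/2475 = 13.36 MPa, compressive.

σ ≈ 13.4 MPa (compressive)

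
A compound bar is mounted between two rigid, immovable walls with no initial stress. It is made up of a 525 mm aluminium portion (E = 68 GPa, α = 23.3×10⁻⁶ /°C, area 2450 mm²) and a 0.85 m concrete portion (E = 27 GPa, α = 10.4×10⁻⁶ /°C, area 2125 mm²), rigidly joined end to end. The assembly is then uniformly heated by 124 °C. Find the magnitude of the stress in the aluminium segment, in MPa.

σ ≈ 59.4 MPa (compressive)

Free thermal expansion of the whole bar: Σ αᵢΔT Lᵢ = 23.3×10⁻⁶×124×525 + 10.4×10⁻⁶×124×850 = 2.613 mm.
The walls prevent any net length change, so an axial force P (same in every segment) develops. Compatibility: P · Σ Lᵢ/(AᵢEᵢ) = δ_free.
Σ Lᵢ/(AᵢEᵢ) = 525/(2450×68×10³) + 850/(2125×27×10³) = 1.797×10⁻⁵ mm/N.
So P = 2.613 / 1.797×10⁻⁵ = 145.4 kN, compressive.
σ_{aluminium} = P / A = 145400 / 2450 = 59.36 MPa.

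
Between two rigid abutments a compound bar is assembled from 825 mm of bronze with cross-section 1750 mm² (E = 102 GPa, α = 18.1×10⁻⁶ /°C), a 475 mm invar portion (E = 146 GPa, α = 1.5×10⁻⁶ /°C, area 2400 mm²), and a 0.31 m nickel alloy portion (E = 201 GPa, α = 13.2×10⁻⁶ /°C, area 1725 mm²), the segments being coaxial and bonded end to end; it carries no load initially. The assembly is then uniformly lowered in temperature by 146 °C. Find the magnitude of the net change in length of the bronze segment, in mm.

If the supports were absent, the total length change would be Σ αᵢΔT Lᵢ = 18.1×10⁻⁶×146×825 + 1.5×10⁻⁶×146×475 + 13.2×10⁻⁶×146×310 = 2.882 mm.
The rigid supports impose zero overall length change; the single axial force P common to all segments must satisfy P Σ Lᵢ/(AᵢEᵢ) = δ_free.
The series flexibility is Σ Lᵢ/(AᵢEᵢ) = 825/(1750×102×10³) + 475/(2400×146×10³) + 310/(1725×201×10³) = 6.872×10⁻⁶ mm/N.
So P = 2.882 / 6.872×10⁻⁶ = 419.4 kN, tensile.
For the bronze segment, free thermal change = 18.1×10⁻⁶×146×825 = 2.18 mm and elastic change from P = 419400×825/(1750×102×10³) = 1.938 mm; these oppose, so the net change is 0.242 mm (segment shortens).

|ΔL| ≈ 0.242 mm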